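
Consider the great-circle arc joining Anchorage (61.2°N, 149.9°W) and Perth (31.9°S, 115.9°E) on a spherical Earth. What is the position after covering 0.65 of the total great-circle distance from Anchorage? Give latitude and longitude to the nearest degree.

From cos δ = sin φ₁ sin φ₂ + cos φ₁ cos φ₂ cos Δλ, the central angle is δ ≈ 2.086 rad (119.5°).
Interpolate at f = 0.65 with slerp weights a = sin((1−f)δ)/sin δ ≈ 0.767, b = sin(fδ)/sin δ ≈ 1.123.
p = a·p₁ + b·p₂ ≈ (-0.736, 0.672, 0.078); φ = arcsin(p_z) ≈ 4.50°, λ = atan2(p_y, p_x) ≈ 137.59°.

≈ (4°N, 138°E)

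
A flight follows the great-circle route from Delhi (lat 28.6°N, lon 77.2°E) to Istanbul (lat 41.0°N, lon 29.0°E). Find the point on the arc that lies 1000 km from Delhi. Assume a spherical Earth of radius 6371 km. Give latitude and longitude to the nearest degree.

≈ lat 33°N, lon 68°E

The haversine formula gives a central angle δ ≈ 0.714 rad (40.9°) between the endpoints. The total great-circle distance is δ·R ≈ 0.714 × 6371 ≈ 4549 km, so the target fraction is f = 1000/4549 ≈ 0.220.
Interpolate at f ≈ 0.220 with slerp weights a = sin((1−f)δ)/sin δ ≈ 0.807, b = sin(fδ)/sin δ ≈ 0.239.
p = a·p₁ + b·p₂ ≈ (0.315, 0.779, 0.543); φ = arcsin(p_z) ≈ 32.89°, λ = atan2(p_y, p_x) ≈ 68.00°.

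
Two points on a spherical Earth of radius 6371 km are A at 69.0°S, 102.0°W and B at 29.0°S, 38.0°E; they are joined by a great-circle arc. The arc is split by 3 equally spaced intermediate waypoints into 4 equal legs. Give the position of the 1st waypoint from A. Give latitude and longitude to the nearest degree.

≈ 78°S, 36°W

From cos δ = sin φ₁ sin φ₂ + cos φ₁ cos φ₂ cos Δλ, the central angle is δ ≈ 1.357 rad (77.7°).
Interpolate at f = 1/4 with slerp weights a = sin((1−f)δ)/sin δ ≈ 0.871, b = sin(fδ)/sin δ ≈ 0.340.
p = a·p₁ + b·p₂ ≈ (0.170, -0.122, -0.978); φ = arcsin(p_z) ≈ -77.94°, λ = atan2(p_y, p_x) ≈ -35.67°.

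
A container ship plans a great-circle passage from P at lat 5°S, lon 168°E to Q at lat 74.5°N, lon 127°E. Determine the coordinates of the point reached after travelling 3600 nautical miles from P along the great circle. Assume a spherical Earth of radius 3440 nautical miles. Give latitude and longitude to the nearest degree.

≈ lat 54°N, lon 153°E

From cos δ = sin φ₁ sin φ₂ + cos φ₁ cos φ₂ cos Δλ, the central angle is δ ≈ 1.454 rad (83.3°). The total great-circle distance is δ·R ≈ 1.454 × 3440 ≈ 5000 nmi, so the target fraction is f = 3600/5000 ≈ 0.720.
Interpolate at f ≈ 0.720 with slerp weights a = sin((1−f)δ)/sin δ ≈ 0.399, b = sin(fδ)/sin δ ≈ 0.872.
p = a·p₁ + b·p₂ ≈ (-0.529, 0.269, 0.805); φ = arcsin(p_z) ≈ 53.63°, λ = atan2(p_y, p_x) ≈ 153.07°.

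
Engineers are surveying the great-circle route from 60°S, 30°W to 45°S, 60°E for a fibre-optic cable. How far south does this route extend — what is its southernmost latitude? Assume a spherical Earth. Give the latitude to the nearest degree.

≈ 63°S

The great circle lies in the plane with unit normal n̂ = (p₁ × p₂)/|p₁ × p₂|.
Here n̂_z ≈ +0.447; the vertex latitude is φ_max = arccos|n̂_z| ≈ 63.4°.
Check via Clairaut: cos φ_max = |cos φ₁| · sin C = cos(60.0°)·sin(116.6°) ≈ 0.447, again giving ≈ 63.4°.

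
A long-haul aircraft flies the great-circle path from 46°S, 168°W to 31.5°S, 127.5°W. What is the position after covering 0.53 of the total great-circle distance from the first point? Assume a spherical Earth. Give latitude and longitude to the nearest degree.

≈ 40°S, 144°W

From cos δ = sin φ₁ sin φ₂ + cos φ₁ cos φ₂ cos Δλ, the central angle is δ ≈ 0.598 rad (34.3°).
Interpolate at f = 0.53 with slerp weights a = sin((1−f)δ)/sin δ ≈ 0.493, b = sin(fδ)/sin δ ≈ 0.554.
p = a·p₁ + b·p₂ ≈ (-0.622, -0.446, -0.644); φ = arcsin(p_z) ≈ -40.07°, λ = atan2(p_y, p_x) ≈ -144.39°.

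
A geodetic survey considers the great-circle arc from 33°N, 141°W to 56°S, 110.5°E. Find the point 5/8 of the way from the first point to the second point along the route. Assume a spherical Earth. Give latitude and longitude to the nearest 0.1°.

Write both endpoints as unit vectors p₁, p₂ with components (cos φ cos λ, cos φ sin λ, sin φ).
The central angle between the endpoints is δ = arccos(p₁·p₂) ≈ 2.215 rad (126.9°).
Interpolate at f = 5/8 with slerp weights a = sin((1−f)δ)/sin δ ≈ 0.923, b = sin(fδ)/sin δ ≈ 1.229.
p = a·p₁ + b·p₂ ≈ (-0.842, 0.156, -0.516); φ = arcsin(p_z) ≈ -31.05°, λ = atan2(p_y, p_x) ≈ 169.49°.

≈ 31.1°S, 169.5°E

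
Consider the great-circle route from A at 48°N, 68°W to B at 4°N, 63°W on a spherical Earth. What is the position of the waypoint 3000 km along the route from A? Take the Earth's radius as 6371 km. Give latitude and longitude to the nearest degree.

The haversine formula gives a central angle δ ≈ 0.772 rad (44.2°) between the endpoints. The total great-circle distance is δ·R ≈ 0.772 × 6371 ≈ 4916 km, so the target fraction is f = 3000/4916 ≈ 0.610.
Interpolate at f ≈ 0.610 with slerp weights a = sin((1−f)δ)/sin δ ≈ 0.425, b = sin(fδ)/sin δ ≈ 0.651.
p = a·p₁ + b·p₂ ≈ (0.401, -0.842, 0.361); φ = arcsin(p_z) ≈ 21.17°, λ = atan2(p_y, p_x) ≈ -64.52°.

≈ 21°N, 65°W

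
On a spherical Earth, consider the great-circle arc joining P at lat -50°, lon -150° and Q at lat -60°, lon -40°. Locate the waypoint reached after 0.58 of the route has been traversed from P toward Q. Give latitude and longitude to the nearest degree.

Convert each endpoint to a unit vector on the sphere (x = cos φ cos λ, y = cos φ sin λ, z = sin φ).
The central angle between the endpoints is δ = arccos(p₁·p₂) ≈ 0.984 rad (56.4°).
Interpolate at f = 0.58 with slerp weights a = sin((1−f)δ)/sin δ ≈ 0.482, b = sin(fδ)/sin δ ≈ 0.649.
p = a·p₁ + b·p₂ ≈ (-0.020, -0.364, -0.931); φ = arcsin(p_z) ≈ -68.65°, λ = atan2(p_y, p_x) ≈ -93.15°.

≈ lat -69°, lon -93°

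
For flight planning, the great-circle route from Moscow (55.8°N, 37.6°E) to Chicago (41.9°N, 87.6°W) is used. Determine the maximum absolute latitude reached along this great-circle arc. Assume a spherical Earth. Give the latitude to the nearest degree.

The great circle lies in the plane with unit normal n̂ = (p₁ × p₂)/|p₁ × p₂|.
Here n̂_z ≈ -0.360; the vertex latitude is φ_max = arccos|n̂_z| ≈ 68.9°.
Check via Clairaut: cos φ_max = |cos φ₁| · sin C = cos(55.8°)·sin(39.8°) ≈ 0.360, again giving ≈ 68.9°.

≈ 69°N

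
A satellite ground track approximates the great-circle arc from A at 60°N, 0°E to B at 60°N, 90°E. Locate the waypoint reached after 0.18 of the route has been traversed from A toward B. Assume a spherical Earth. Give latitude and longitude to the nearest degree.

Write both endpoints as unit vectors p₁, p₂ with components (cos φ cos λ, cos φ sin λ, sin φ).
The central angle between the endpoints is δ = arccos(p₁·p₂) ≈ 0.723 rad (41.4°).
Interpolate at f = 0.18 with slerp weights a = sin((1−f)δ)/sin δ ≈ 0.844, b = sin(fδ)/sin δ ≈ 0.196.
p = a·p₁ + b·p₂ ≈ (0.422, 0.098, 0.901); φ = arcsin(p_z) ≈ 64.31°, λ = atan2(p_y, p_x) ≈ 13.08°.

≈ 64°N, 13°E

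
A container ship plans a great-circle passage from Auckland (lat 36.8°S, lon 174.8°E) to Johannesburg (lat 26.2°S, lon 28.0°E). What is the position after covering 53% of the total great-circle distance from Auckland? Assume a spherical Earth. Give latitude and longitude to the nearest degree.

From cos δ = sin φ₁ sin φ₂ + cos φ₁ cos φ₂ cos Δλ, the central angle is δ ≈ 1.914 rad (109.7°).
Interpolate at f = 0.53 with slerp weights a = sin((1−f)δ)/sin δ ≈ 0.832, b = sin(fδ)/sin δ ≈ 0.902.
p = a·p₁ + b·p₂ ≈ (0.051, 0.440, -0.896); φ = arcsin(p_z) ≈ -63.69°, λ = atan2(p_y, p_x) ≈ 83.36°.

≈ lat 64°S, lon 83°E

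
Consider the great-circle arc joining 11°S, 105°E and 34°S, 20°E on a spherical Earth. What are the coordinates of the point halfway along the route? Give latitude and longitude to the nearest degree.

≈ 29°S, 67°E

The haversine formula gives a central angle δ ≈ 1.392 rad (79.8°) between the endpoints.
Interpolate at f = 1/2 with slerp weights a = sin((1−f)δ)/sin δ ≈ 0.652, b = sin(fδ)/sin δ ≈ 0.652.
p = a·p₁ + b·p₂ ≈ (0.342, 0.803, -0.489); φ = arcsin(p_z) ≈ -29.26°, λ = atan2(p_y, p_x) ≈ 66.92°.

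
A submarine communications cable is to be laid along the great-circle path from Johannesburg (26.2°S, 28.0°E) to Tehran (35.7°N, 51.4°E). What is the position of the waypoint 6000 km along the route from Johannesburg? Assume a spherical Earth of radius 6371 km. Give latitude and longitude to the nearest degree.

≈ 25°N, 46°E

From cos δ = sin φ₁ sin φ₂ + cos φ₁ cos φ₂ cos Δλ, the central angle is δ ≈ 1.147 rad (65.7°). The total great-circle distance is δ·R ≈ 1.147 × 6371 ≈ 7309 km, so the target fraction is f = 6000/7309 ≈ 0.821.
Interpolate at f ≈ 0.821 with slerp weights a = sin((1−f)δ)/sin δ ≈ 0.224, b = sin(fδ)/sin δ ≈ 0.887.
p = a·p₁ + b·p₂ ≈ (0.627, 0.657, 0.419); φ = arcsin(p_z) ≈ 24.76°, λ = atan2(p_y, p_x) ≈ 46.36°.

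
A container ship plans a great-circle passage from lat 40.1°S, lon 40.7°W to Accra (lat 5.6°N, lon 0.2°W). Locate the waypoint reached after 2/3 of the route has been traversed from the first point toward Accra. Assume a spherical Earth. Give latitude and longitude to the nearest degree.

≈ lat 10°S, lon 12°W

Write both endpoints as unit vectors p₁, p₂ with components (cos φ cos λ, cos φ sin λ, sin φ).
The central angle between the endpoints is δ = arccos(p₁·p₂) ≈ 1.029 rad (58.9°).
Interpolate at f = 2/3 with slerp weights a = sin((1−f)δ)/sin δ ≈ 0.392, b = sin(fδ)/sin δ ≈ 0.739.
p = a·p₁ + b·p₂ ≈ (0.963, -0.198, -0.181); φ = arcsin(p_z) ≈ -10.41°, λ = atan2(p_y, p_x) ≈ -11.63°.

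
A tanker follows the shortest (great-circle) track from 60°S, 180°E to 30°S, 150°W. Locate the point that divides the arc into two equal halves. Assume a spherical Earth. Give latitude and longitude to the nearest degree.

≈ 46°S, 161°W

Write both endpoints as unit vectors p₁, p₂ with components (cos φ cos λ, cos φ sin λ, sin φ).
The central angle between the endpoints is δ = arccos(p₁·p₂) ≈ 0.630 rad (36.1°).
Interpolate at f = 1/2 with slerp weights a = sin((1−f)δ)/sin δ ≈ 0.526, b = sin(fδ)/sin δ ≈ 0.526.
p = a·p₁ + b·p₂ ≈ (-0.657, -0.228, -0.718); φ = arcsin(p_z) ≈ -45.92°, λ = atan2(p_y, p_x) ≈ -160.89°.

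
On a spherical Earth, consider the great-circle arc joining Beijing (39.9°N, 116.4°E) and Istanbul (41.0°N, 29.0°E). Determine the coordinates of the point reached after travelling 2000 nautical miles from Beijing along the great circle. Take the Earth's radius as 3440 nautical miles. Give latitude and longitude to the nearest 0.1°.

Convert each endpoint to a unit vector on the sphere (x = cos φ cos λ, y = cos φ sin λ, z = sin φ).
The central angle between the endpoints is δ = arccos(p₁·p₂) ≈ 1.107 rad (63.4°). The total great-circle distance is δ·R ≈ 1.107 × 3440 ≈ 3809 nmi, so the target fraction is f = 2000/3809 ≈ 0.525.
Interpolate at f ≈ 0.525 with slerp weights a = sin((1−f)δ)/sin δ ≈ 0.561, b = sin(fδ)/sin δ ≈ 0.614.
p = a·p₁ + b·p₂ ≈ (0.214, 0.610, 0.763); φ = arcsin(p_z) ≈ 49.71°, λ = atan2(p_y, p_x) ≈ 70.69°.

≈ 49.7°N, 70.7°E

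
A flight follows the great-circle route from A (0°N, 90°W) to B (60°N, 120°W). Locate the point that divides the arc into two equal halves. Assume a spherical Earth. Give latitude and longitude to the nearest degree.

Convert each endpoint to a unit vector on the sphere (x = cos φ cos λ, y = cos φ sin λ, z = sin φ).
The central angle between the endpoints is δ = arccos(p₁·p₂) ≈ 1.123 rad (64.3°).
Interpolate at f = 1/2 with slerp weights a = sin((1−f)δ)/sin δ ≈ 0.591, b = sin(fδ)/sin δ ≈ 0.591.
p = a·p₁ + b·p₂ ≈ (-0.148, -0.846, 0.512); φ = arcsin(p_z) ≈ 30.77°, λ = atan2(p_y, p_x) ≈ -99.90°.

≈ (31°N, 100°W)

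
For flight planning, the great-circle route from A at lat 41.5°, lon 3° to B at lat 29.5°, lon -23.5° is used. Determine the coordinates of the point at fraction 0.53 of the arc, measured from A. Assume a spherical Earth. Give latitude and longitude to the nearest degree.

≈ lat 36°, lon -12°

The haversine formula gives a central angle δ ≈ 0.428 rad (24.5°) between the endpoints.
Interpolate at f = 0.53 with slerp weights a = sin((1−f)δ)/sin δ ≈ 0.481, b = sin(fδ)/sin δ ≈ 0.542.
p = a·p₁ + b·p₂ ≈ (0.793, -0.169, 0.586); φ = arcsin(p_z) ≈ 35.86°, λ = atan2(p_y, p_x) ≈ -12.05°.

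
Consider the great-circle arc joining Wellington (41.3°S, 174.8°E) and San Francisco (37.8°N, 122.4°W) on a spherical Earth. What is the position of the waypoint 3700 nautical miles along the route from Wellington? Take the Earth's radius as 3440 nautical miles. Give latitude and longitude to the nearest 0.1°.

≈ 8.8°N, 146.1°W

Convert each endpoint to a unit vector on the sphere (x = cos φ cos λ, y = cos φ sin λ, z = sin φ).
The central angle between the endpoints is δ = arccos(p₁·p₂) ≈ 1.704 rad (97.7°). The total great-circle distance is δ·R ≈ 1.704 × 3440 ≈ 5863 nmi, so the target fraction is f = 3700/5863 ≈ 0.631.
Interpolate at f ≈ 0.631 with slerp weights a = sin((1−f)δ)/sin δ ≈ 0.593, b = sin(fδ)/sin δ ≈ 0.888.
p = a·p₁ + b·p₂ ≈ (-0.820, -0.552, 0.152); φ = arcsin(p_z) ≈ 8.77°, λ = atan2(p_y, p_x) ≈ -146.05°.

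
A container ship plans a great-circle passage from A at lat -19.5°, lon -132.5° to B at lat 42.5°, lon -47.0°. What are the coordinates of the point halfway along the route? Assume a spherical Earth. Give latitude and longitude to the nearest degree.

≈ lat 15°, lon -96°

Convert each endpoint to a unit vector on the sphere (x = cos φ cos λ, y = cos φ sin λ, z = sin φ).
The central angle between the endpoints is δ = arccos(p₁·p₂) ≈ 1.743 rad (99.8°).
Interpolate at f = 1/2 with slerp weights a = sin((1−f)δ)/sin δ ≈ 0.777, b = sin(fδ)/sin δ ≈ 0.777.
p = a·p₁ + b·p₂ ≈ (-0.104, -0.958, 0.265); φ = arcsin(p_z) ≈ 15.39°, λ = atan2(p_y, p_x) ≈ -96.20°.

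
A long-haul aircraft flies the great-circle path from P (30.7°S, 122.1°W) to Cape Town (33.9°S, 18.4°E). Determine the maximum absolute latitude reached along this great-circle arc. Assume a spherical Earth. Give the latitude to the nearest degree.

≈ 62°S

The great circle lies in the plane with unit normal n̂ = (p₁ × p₂)/|p₁ × p₂|.
Here n̂_z ≈ +0.471; the vertex latitude is φ_max = arccos|n̂_z| ≈ 61.9°.
Check via Clairaut: cos φ_max = |cos φ₁| · sin C = cos(30.7°)·sin(146.8°) ≈ 0.471, again giving ≈ 61.9°.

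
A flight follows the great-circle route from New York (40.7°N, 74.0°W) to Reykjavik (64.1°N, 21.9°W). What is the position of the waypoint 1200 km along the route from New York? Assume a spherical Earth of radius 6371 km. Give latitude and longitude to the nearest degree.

Convert each endpoint to a unit vector on the sphere (x = cos φ cos λ, y = cos φ sin λ, z = sin φ).
The central angle between the endpoints is δ = arccos(p₁·p₂) ≈ 0.660 rad (37.8°). The total great-circle distance is δ·R ≈ 0.660 × 6371 ≈ 4205 km, so the target fraction is f = 1200/4205 ≈ 0.285.
Interpolate at f ≈ 0.285 with slerp weights a = sin((1−f)δ)/sin δ ≈ 0.741, b = sin(fδ)/sin δ ≈ 0.305.
p = a·p₁ + b·p₂ ≈ (0.279, -0.590, 0.758); φ = arcsin(p_z) ≈ 49.28°, λ = atan2(p_y, p_x) ≈ -64.71°.

≈ 49°N, 65°W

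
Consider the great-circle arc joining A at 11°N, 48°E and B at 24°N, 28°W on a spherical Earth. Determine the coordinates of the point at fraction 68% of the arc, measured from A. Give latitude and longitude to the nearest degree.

≈ 24°N, 2°W

Convert each endpoint to a unit vector on the sphere (x = cos φ cos λ, y = cos φ sin λ, z = sin φ).
The central angle between the endpoints is δ = arccos(p₁·p₂) ≈ 1.272 rad (72.9°).
Interpolate at f = 0.68 with slerp weights a = sin((1−f)δ)/sin δ ≈ 0.414, b = sin(fδ)/sin δ ≈ 0.796.
p = a·p₁ + b·p₂ ≈ (0.914, -0.039, 0.403); φ = arcsin(p_z) ≈ 23.76°, λ = atan2(p_y, p_x) ≈ -2.46°.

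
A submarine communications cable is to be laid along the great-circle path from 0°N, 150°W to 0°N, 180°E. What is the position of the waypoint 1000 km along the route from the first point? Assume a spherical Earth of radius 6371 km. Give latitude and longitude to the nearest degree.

The haversine formula gives a central angle δ ≈ 0.524 rad (30.0°) between the endpoints. The total great-circle distance is δ·R ≈ 0.524 × 6371 ≈ 3336 km, so the target fraction is f = 1000/3336 ≈ 0.300.
Interpolate at f ≈ 0.300 with slerp weights a = sin((1−f)δ)/sin δ ≈ 0.717, b = sin(fδ)/sin δ ≈ 0.313.
p = a·p₁ + b·p₂ ≈ (-0.934, -0.358, 0.000); φ = arcsin(p_z) ≈ 0.00°, λ = atan2(p_y, p_x) ≈ -158.99°.

≈ 0°N, 159°W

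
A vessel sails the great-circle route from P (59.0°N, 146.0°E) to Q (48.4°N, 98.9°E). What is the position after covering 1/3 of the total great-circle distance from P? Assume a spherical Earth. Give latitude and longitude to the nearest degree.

Convert each endpoint to a unit vector on the sphere (x = cos φ cos λ, y = cos φ sin λ, z = sin φ).
The central angle between the endpoints is δ = arccos(p₁·p₂) ≈ 0.508 rad (29.1°).
Interpolate at f = 1/3 with slerp weights a = sin((1−f)δ)/sin δ ≈ 0.683, b = sin(fδ)/sin δ ≈ 0.346.
p = a·p₁ + b·p₂ ≈ (-0.327, 0.424, 0.845); φ = arcsin(p_z) ≈ 57.62°, λ = atan2(p_y, p_x) ≈ 127.66°.

≈ (58°N, 128°E)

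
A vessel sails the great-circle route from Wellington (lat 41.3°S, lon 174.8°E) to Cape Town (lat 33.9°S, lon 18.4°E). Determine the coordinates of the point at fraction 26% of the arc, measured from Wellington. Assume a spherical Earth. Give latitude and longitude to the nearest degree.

≈ lat 65°S, lon 154°E

The haversine formula gives a central angle δ ≈ 1.776 rad (101.7°) between the endpoints.
Interpolate at f = 0.26 with slerp weights a = sin((1−f)δ)/sin δ ≈ 0.988, b = sin(fδ)/sin δ ≈ 0.455.
p = a·p₁ + b·p₂ ≈ (-0.381, 0.186, -0.906); φ = arcsin(p_z) ≈ -64.91°, λ = atan2(p_y, p_x) ≈ 153.91°.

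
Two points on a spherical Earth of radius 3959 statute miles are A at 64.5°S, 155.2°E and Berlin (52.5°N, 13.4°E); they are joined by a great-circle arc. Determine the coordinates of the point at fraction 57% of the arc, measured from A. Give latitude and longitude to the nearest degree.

Write both endpoints as unit vectors p₁, p₂ with components (cos φ cos λ, cos φ sin λ, sin φ).
The central angle between the endpoints is δ = arccos(p₁·p₂) ≈ 2.744 rad (157.2°).
Interpolate at f = 0.57 with slerp weights a = sin((1−f)δ)/sin δ ≈ 2.388, b = sin(fδ)/sin δ ≈ 2.583.
p = a·p₁ + b·p₂ ≈ (0.596, 0.796, -0.106); φ = arcsin(p_z) ≈ -6.11°, λ = atan2(p_y, p_x) ≈ 53.15°.

≈ 6°S, 53°E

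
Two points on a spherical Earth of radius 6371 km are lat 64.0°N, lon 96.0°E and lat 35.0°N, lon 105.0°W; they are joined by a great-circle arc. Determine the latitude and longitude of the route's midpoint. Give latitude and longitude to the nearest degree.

≈ lat 73°N, lon 126°W

Write both endpoints as unit vectors p₁, p₂ with components (cos φ cos λ, cos φ sin λ, sin φ).
The central angle between the endpoints is δ = arccos(p₁·p₂) ≈ 1.390 rad (79.6°).
Interpolate at f = 1/2 with slerp weights a = sin((1−f)δ)/sin δ ≈ 0.651, b = sin(fδ)/sin δ ≈ 0.651.
p = a·p₁ + b·p₂ ≈ (-0.168, -0.231, 0.958); φ = arcsin(p_z) ≈ 73.40°, λ = atan2(p_y, p_x) ≈ -125.97°.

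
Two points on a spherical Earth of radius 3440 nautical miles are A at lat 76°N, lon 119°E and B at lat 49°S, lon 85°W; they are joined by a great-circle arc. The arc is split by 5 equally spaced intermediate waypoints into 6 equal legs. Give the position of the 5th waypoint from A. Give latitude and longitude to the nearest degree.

Convert each endpoint to a unit vector on the sphere (x = cos φ cos λ, y = cos φ sin λ, z = sin φ).
The central angle between the endpoints is δ = arccos(p₁·p₂) ≈ 2.641 rad (151.3°).
Interpolate at f = 5/6 with slerp weights a = sin((1−f)δ)/sin δ ≈ 0.888, b = sin(fδ)/sin δ ≈ 1.683.
p = a·p₁ + b·p₂ ≈ (-0.008, -0.912, -0.409); φ = arcsin(p_z) ≈ -24.15°, λ = atan2(p_y, p_x) ≈ -90.49°.

≈ lat 24°S, lon 90°W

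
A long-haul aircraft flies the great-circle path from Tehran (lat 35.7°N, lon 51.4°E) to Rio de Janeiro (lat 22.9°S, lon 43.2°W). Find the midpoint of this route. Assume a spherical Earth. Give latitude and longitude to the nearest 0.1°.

Convert each endpoint to a unit vector on the sphere (x = cos φ cos λ, y = cos φ sin λ, z = sin φ).
The central angle between the endpoints is δ = arccos(p₁·p₂) ≈ 1.862 rad (106.7°).
Interpolate at f = 1/2 with slerp weights a = sin((1−f)δ)/sin δ ≈ 0.837, b = sin(fδ)/sin δ ≈ 0.837.
p = a·p₁ + b·p₂ ≈ (0.987, 0.003, 0.163); φ = arcsin(p_z) ≈ 9.37°, λ = atan2(p_y, p_x) ≈ 0.20°.

≈ lat 9.4°N, lon 0.2°E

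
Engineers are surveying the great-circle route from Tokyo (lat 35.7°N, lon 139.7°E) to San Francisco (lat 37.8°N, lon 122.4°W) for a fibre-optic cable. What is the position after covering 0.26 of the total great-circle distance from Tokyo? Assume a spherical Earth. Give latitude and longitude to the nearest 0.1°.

Write both endpoints as unit vectors p₁, p₂ with components (cos φ cos λ, cos φ sin λ, sin φ).
The central angle between the endpoints is δ = arccos(p₁·p₂) ≈ 1.298 rad (74.4°).
Interpolate at f = 0.26 with slerp weights a = sin((1−f)δ)/sin δ ≈ 0.851, b = sin(fδ)/sin δ ≈ 0.344.
p = a·p₁ + b·p₂ ≈ (-0.673, 0.218, 0.707); φ = arcsin(p_z) ≈ 45.02°, λ = atan2(p_y, p_x) ≈ 162.07°.

≈ lat 45.0°N, lon 162.1°E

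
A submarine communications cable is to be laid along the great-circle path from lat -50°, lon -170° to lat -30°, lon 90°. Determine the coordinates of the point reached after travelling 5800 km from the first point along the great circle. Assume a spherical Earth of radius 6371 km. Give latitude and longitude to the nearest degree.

Write both endpoints as unit vectors p₁, p₂ with components (cos φ cos λ, cos φ sin λ, sin φ).
The central angle between the endpoints is δ = arccos(p₁·p₂) ≈ 1.280 rad (73.4°). The total great-circle distance is δ·R ≈ 1.280 × 6371 ≈ 8157 km, so the target fraction is f = 5800/8157 ≈ 0.711.
Interpolate at f ≈ 0.711 with slerp weights a = sin((1−f)δ)/sin δ ≈ 0.377, b = sin(fδ)/sin δ ≈ 0.824.
p = a·p₁ + b·p₂ ≈ (-0.239, 0.672, -0.701); φ = arcsin(p_z) ≈ -44.53°, λ = atan2(p_y, p_x) ≈ 109.58°.

≈ lat -45°, lon 110°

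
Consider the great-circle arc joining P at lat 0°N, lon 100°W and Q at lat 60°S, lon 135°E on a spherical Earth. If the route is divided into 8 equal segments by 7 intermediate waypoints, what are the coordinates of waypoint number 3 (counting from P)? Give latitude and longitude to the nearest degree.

≈ lat 36°S, lon 120°W

Convert each endpoint to a unit vector on the sphere (x = cos φ cos λ, y = cos φ sin λ, z = sin φ).
The central angle between the endpoints is δ = arccos(p₁·p₂) ≈ 1.862 rad (106.7°).
Interpolate at f = 3/8 with slerp weights a = sin((1−f)δ)/sin δ ≈ 0.958, b = sin(fδ)/sin δ ≈ 0.671.
p = a·p₁ + b·p₂ ≈ (-0.404, -0.707, -0.581); φ = arcsin(p_z) ≈ -35.53°, λ = atan2(p_y, p_x) ≈ -119.73°.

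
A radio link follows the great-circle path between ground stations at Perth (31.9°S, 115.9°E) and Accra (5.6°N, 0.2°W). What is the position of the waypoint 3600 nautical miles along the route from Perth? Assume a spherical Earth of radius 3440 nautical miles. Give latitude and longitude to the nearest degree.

Convert each endpoint to a unit vector on the sphere (x = cos φ cos λ, y = cos φ sin λ, z = sin φ).
The central angle between the endpoints is δ = arccos(p₁·p₂) ≈ 2.008 rad (115.0°). The total great-circle distance is δ·R ≈ 2.008 × 3440 ≈ 6907 nmi, so the target fraction is f = 3600/6907 ≈ 0.521.
Interpolate at f ≈ 0.521 with slerp weights a = sin((1−f)δ)/sin δ ≈ 0.905, b = sin(fδ)/sin δ ≈ 0.956.
p = a·p₁ + b·p₂ ≈ (0.615, 0.688, -0.385); φ = arcsin(p_z) ≈ -22.64°, λ = atan2(p_y, p_x) ≈ 48.19°.

≈ (23°S, 48°E)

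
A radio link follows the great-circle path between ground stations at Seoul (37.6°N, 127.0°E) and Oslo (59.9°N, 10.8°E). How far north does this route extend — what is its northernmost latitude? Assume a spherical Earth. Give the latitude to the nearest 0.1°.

≈ 67.6°N

The great circle lies in the plane with unit normal n̂ = (p₁ × p₂)/|p₁ × p₂|.
Here n̂_z ≈ -0.381; the vertex latitude is φ_max = arccos|n̂_z| ≈ 67.6°.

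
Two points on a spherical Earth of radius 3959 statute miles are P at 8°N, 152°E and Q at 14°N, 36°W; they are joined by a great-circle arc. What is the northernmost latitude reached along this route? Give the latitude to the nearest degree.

The great circle lies in the plane with unit normal n̂ = (p₁ × p₂)/|p₁ × p₂|.
Here n̂_z ≈ +0.337; the vertex latitude is φ_max = arccos|n̂_z| ≈ 70.3°.
Check via Clairaut: cos φ_max = |cos φ₁| · sin C = cos(8.0°)·sin(19.9°) ≈ 0.337, again giving ≈ 70.3°.

≈ 70°N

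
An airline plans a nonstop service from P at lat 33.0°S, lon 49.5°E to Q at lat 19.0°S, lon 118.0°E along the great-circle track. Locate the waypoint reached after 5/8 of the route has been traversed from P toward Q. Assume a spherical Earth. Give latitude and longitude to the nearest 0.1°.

≈ lat 28.3°S, lon 94.6°E

Convert each endpoint to a unit vector on the sphere (x = cos φ cos λ, y = cos φ sin λ, z = sin φ).
The central angle between the endpoints is δ = arccos(p₁·p₂) ≈ 1.084 rad (62.1°).
Interpolate at f = 5/8 with slerp weights a = sin((1−f)δ)/sin δ ≈ 0.447, b = sin(fδ)/sin δ ≈ 0.709.
p = a·p₁ + b·p₂ ≈ (-0.071, 0.877, -0.475); φ = arcsin(p_z) ≈ -28.33°, λ = atan2(p_y, p_x) ≈ 94.64°.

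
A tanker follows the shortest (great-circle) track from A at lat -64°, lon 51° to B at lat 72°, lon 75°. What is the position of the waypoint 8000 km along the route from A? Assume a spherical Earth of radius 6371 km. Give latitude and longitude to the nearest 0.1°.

≈ lat 7.5°, lon 61.2°

Write both endpoints as unit vectors p₁, p₂ with components (cos φ cos λ, cos φ sin λ, sin φ).
The central angle between the endpoints is δ = arccos(p₁·p₂) ≈ 2.391 rad (137.0°). The total great-circle distance is δ·R ≈ 2.391 × 6371 ≈ 15231 km, so the target fraction is f = 8000/15231 ≈ 0.525.
Interpolate at f ≈ 0.525 with slerp weights a = sin((1−f)δ)/sin δ ≈ 1.329, b = sin(fδ)/sin δ ≈ 1.393.
p = a·p₁ + b·p₂ ≈ (0.478, 0.869, 0.131); φ = arcsin(p_z) ≈ 7.53°, λ = atan2(p_y, p_x) ≈ 61.18°.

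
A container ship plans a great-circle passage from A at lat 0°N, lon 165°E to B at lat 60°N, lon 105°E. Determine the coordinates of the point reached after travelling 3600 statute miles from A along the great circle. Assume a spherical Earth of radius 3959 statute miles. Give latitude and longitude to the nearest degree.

≈ lat 45°N, lon 135°E

Convert each endpoint to a unit vector on the sphere (x = cos φ cos λ, y = cos φ sin λ, z = sin φ).
The central angle between the endpoints is δ = arccos(p₁·p₂) ≈ 1.318 rad (75.5°). The total great-circle distance is δ·R ≈ 1.318 × 3959 ≈ 5218 mi, so the target fraction is f = 3600/5218 ≈ 0.690.
Interpolate at f ≈ 0.690 with slerp weights a = sin((1−f)δ)/sin δ ≈ 0.411, b = sin(fδ)/sin δ ≈ 0.815.
p = a·p₁ + b·p₂ ≈ (-0.502, 0.500, 0.706); φ = arcsin(p_z) ≈ 44.89°, λ = atan2(p_y, p_x) ≈ 135.12°.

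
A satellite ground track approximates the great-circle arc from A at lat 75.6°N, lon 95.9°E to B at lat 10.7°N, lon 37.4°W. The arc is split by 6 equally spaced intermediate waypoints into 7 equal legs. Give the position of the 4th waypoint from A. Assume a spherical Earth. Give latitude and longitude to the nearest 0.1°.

≈ lat 48.1°N, lon 27.7°W

Write both endpoints as unit vectors p₁, p₂ with components (cos φ cos λ, cos φ sin λ, sin φ).
The central angle between the endpoints is δ = arccos(p₁·p₂) ≈ 1.559 rad (89.3°).
Interpolate at f = 4/7 with slerp weights a = sin((1−f)δ)/sin δ ≈ 0.619, b = sin(fδ)/sin δ ≈ 0.778.
p = a·p₁ + b·p₂ ≈ (0.591, -0.311, 0.744); φ = arcsin(p_z) ≈ 48.10°, λ = atan2(p_y, p_x) ≈ -27.74°.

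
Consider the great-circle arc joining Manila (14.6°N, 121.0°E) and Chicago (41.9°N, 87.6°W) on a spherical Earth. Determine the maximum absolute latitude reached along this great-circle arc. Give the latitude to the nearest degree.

The great circle lies in the plane with unit normal n̂ = (p₁ × p₂)/|p₁ × p₂|.
Here n̂_z ≈ +0.389; the vertex latitude is φ_max = arccos|n̂_z| ≈ 67.1°.

≈ 67°N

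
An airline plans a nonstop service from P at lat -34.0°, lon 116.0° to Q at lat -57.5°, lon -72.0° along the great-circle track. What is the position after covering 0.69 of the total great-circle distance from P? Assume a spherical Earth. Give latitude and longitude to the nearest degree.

≈ lat -84°, lon -102°

Write both endpoints as unit vectors p₁, p₂ with components (cos φ cos λ, cos φ sin λ, sin φ).
The central angle between the endpoints is δ = arccos(p₁·p₂) ≈ 1.540 rad (88.3°).
Interpolate at f = 0.69 with slerp weights a = sin((1−f)δ)/sin δ ≈ 0.460, b = sin(fδ)/sin δ ≈ 0.874.
p = a·p₁ + b·p₂ ≈ (-0.022, -0.104, -0.994); φ = arcsin(p_z) ≈ -83.89°, λ = atan2(p_y, p_x) ≈ -101.91°.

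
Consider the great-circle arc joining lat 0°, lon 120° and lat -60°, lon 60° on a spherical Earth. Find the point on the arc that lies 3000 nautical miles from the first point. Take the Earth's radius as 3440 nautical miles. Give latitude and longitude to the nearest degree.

Write both endpoints as unit vectors p₁, p₂ with components (cos φ cos λ, cos φ sin λ, sin φ).
The central angle between the endpoints is δ = arccos(p₁·p₂) ≈ 1.318 rad (75.5°). The total great-circle distance is δ·R ≈ 1.318 × 3440 ≈ 4534 nmi, so the target fraction is f = 3000/4534 ≈ 0.662.
Interpolate at f ≈ 0.662 with slerp weights a = sin((1−f)δ)/sin δ ≈ 0.446, b = sin(fδ)/sin δ ≈ 0.791.
p = a·p₁ + b·p₂ ≈ (-0.025, 0.728, -0.685); φ = arcsin(p_z) ≈ -43.22°, λ = atan2(p_y, p_x) ≈ 91.97°.

≈ lat -43°, lon 92°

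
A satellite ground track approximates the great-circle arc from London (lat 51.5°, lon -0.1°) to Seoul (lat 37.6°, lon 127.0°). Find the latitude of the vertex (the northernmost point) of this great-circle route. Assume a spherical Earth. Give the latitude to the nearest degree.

The great circle lies in the plane with unit normal n̂ = (p₁ × p₂)/|p₁ × p₂|.
Here n̂_z ≈ +0.400; the vertex latitude is φ_max = arccos|n̂_z| ≈ 66.4°.

≈ 66°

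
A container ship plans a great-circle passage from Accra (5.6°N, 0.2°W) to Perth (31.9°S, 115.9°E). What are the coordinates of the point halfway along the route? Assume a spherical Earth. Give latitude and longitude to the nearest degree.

Convert each endpoint to a unit vector on the sphere (x = cos φ cos λ, y = cos φ sin λ, z = sin φ).
The central angle between the endpoints is δ = arccos(p₁·p₂) ≈ 2.008 rad (115.0°).
Interpolate at f = 1/2 with slerp weights a = sin((1−f)δ)/sin δ ≈ 0.931, b = sin(fδ)/sin δ ≈ 0.931.
p = a·p₁ + b·p₂ ≈ (0.581, 0.708, -0.401); φ = arcsin(p_z) ≈ -23.65°, λ = atan2(p_y, p_x) ≈ 50.60°.

≈ (24°S, 51°E)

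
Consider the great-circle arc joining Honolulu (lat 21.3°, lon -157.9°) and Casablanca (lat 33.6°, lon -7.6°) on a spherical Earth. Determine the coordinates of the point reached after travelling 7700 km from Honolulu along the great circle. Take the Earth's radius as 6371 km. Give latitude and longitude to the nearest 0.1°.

Write both endpoints as unit vectors p₁, p₂ with components (cos φ cos λ, cos φ sin λ, sin φ).
The central angle between the endpoints is δ = arccos(p₁·p₂) ≈ 2.064 rad (118.2°). The total great-circle distance is δ·R ≈ 2.064 × 6371 ≈ 13147 km, so the target fraction is f = 7700/13147 ≈ 0.586.
Interpolate at f ≈ 0.586 with slerp weights a = sin((1−f)δ)/sin δ ≈ 0.856, b = sin(fδ)/sin δ ≈ 1.061.
p = a·p₁ + b·p₂ ≈ (0.137, -0.417, 0.898); φ = arcsin(p_z) ≈ 63.96°, λ = atan2(p_y, p_x) ≈ -71.82°.

≈ lat 64.0°, lon -71.8°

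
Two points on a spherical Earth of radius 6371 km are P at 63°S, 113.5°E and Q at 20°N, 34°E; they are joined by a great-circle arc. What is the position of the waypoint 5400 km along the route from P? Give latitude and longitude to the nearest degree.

≈ 29°S, 59°E

From cos δ = sin φ₁ sin φ₂ + cos φ₁ cos φ₂ cos Δλ, the central angle is δ ≈ 1.800 rad (103.1°). The total great-circle distance is δ·R ≈ 1.800 × 6371 ≈ 11466 km, so the target fraction is f = 5400/11466 ≈ 0.471.
Interpolate at f ≈ 0.471 with slerp weights a = sin((1−f)δ)/sin δ ≈ 0.837, b = sin(fδ)/sin δ ≈ 0.770.
p = a·p₁ + b·p₂ ≈ (0.448, 0.753, -0.482); φ = arcsin(p_z) ≈ -28.82°, λ = atan2(p_y, p_x) ≈ 59.23°.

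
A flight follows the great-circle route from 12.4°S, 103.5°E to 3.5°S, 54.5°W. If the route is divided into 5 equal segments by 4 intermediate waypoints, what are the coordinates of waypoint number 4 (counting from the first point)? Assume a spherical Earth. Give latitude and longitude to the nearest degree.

The haversine formula gives a central angle δ ≈ 2.670 rad (153.0°) between the endpoints.
Interpolate at f = 4/5 with slerp weights a = sin((1−f)δ)/sin δ ≈ 1.120, b = sin(fδ)/sin δ ≈ 1.858.
p = a·p₁ + b·p₂ ≈ (0.822, -0.447, -0.354); φ = arcsin(p_z) ≈ -20.73°, λ = atan2(p_y, p_x) ≈ -28.52°.

≈ 21°S, 29°W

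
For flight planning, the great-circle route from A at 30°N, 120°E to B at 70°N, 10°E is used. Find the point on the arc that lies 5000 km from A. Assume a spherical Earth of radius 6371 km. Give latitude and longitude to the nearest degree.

Convert each endpoint to a unit vector on the sphere (x = cos φ cos λ, y = cos φ sin λ, z = sin φ).
The central angle between the endpoints is δ = arccos(p₁·p₂) ≈ 1.193 rad (68.4°). The total great-circle distance is δ·R ≈ 1.193 × 6371 ≈ 7603 km, so the target fraction is f = 5000/7603 ≈ 0.658.
Interpolate at f ≈ 0.658 with slerp weights a = sin((1−f)δ)/sin δ ≈ 0.427, b = sin(fδ)/sin δ ≈ 0.760.
p = a·p₁ + b·p₂ ≈ (0.071, 0.366, 0.928); φ = arcsin(p_z) ≈ 68.13°, λ = atan2(p_y, p_x) ≈ 79.01°.

≈ 68°N, 79°E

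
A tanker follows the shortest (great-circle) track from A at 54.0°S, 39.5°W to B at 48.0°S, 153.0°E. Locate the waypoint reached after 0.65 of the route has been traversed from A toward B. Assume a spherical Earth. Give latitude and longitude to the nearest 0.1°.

≈ 74.5°S, 165.9°E

The haversine formula gives a central angle δ ≈ 1.352 rad (77.5°) between the endpoints.
Interpolate at f = 0.65 with slerp weights a = sin((1−f)δ)/sin δ ≈ 0.467, b = sin(fδ)/sin δ ≈ 0.789.
p = a·p₁ + b·p₂ ≈ (-0.259, 0.065, -0.964); φ = arcsin(p_z) ≈ -74.54°, λ = atan2(p_y, p_x) ≈ 165.87°.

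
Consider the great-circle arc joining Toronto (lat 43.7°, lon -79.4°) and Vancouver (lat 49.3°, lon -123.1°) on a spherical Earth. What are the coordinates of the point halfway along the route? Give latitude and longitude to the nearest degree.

Convert each endpoint to a unit vector on the sphere (x = cos φ cos λ, y = cos φ sin λ, z = sin φ).
The central angle between the endpoints is δ = arccos(p₁·p₂) ≈ 0.526 rad (30.2°).
Interpolate at f = 1/2 with slerp weights a = sin((1−f)δ)/sin δ ≈ 0.518, b = sin(fδ)/sin δ ≈ 0.518.
p = a·p₁ + b·p₂ ≈ (-0.116, -0.651, 0.750); φ = arcsin(p_z) ≈ 48.62°, λ = atan2(p_y, p_x) ≈ -100.07°.

≈ lat 49°, lon -100°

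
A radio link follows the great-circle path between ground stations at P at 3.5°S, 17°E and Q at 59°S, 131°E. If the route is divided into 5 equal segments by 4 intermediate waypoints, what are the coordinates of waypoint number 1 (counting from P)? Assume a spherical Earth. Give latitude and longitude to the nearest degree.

Write both endpoints as unit vectors p₁, p₂ with components (cos φ cos λ, cos φ sin λ, sin φ).
The central angle between the endpoints is δ = arccos(p₁·p₂) ≈ 1.728 rad (99.0°).
Interpolate at f = 1/5 with slerp weights a = sin((1−f)δ)/sin δ ≈ 0.995, b = sin(fδ)/sin δ ≈ 0.343.
p = a·p₁ + b·p₂ ≈ (0.833, 0.424, -0.355); φ = arcsin(p_z) ≈ -20.78°, λ = atan2(p_y, p_x) ≈ 26.94°.

≈ 21°S, 27°E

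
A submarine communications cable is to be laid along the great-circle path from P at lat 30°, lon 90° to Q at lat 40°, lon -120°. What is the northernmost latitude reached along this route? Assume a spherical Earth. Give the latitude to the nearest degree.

The great circle lies in the plane with unit normal n̂ = (p₁ × p₂)/|p₁ × p₂|.
Here n̂_z ≈ +0.343; the vertex latitude is φ_max = arccos|n̂_z| ≈ 69.9°.

≈ 70°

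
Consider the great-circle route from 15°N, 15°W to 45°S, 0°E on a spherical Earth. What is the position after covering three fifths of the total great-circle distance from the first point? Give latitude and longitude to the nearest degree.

The haversine formula gives a central angle δ ≈ 1.074 rad (61.5°) between the endpoints.
Interpolate at f = 3/5 with slerp weights a = sin((1−f)δ)/sin δ ≈ 0.474, b = sin(fδ)/sin δ ≈ 0.683.
p = a·p₁ + b·p₂ ≈ (0.925, -0.118, -0.361); φ = arcsin(p_z) ≈ -21.13°, λ = atan2(p_y, p_x) ≈ -7.30°.

≈ 21°S, 7°W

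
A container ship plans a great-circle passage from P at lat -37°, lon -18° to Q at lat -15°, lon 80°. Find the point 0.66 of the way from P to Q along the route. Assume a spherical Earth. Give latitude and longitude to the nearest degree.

≈ lat -31°, lon 53°

The haversine formula gives a central angle δ ≈ 1.522 rad (87.2°) between the endpoints.
Interpolate at f = 0.66 with slerp weights a = sin((1−f)δ)/sin δ ≈ 0.495, b = sin(fδ)/sin δ ≈ 0.845.
p = a·p₁ + b·p₂ ≈ (0.518, 0.682, -0.517); φ = arcsin(p_z) ≈ -31.12°, λ = atan2(p_y, p_x) ≈ 52.76°.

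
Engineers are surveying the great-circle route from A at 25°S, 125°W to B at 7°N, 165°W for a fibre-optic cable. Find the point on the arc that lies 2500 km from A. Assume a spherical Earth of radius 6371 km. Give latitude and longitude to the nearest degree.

The haversine formula gives a central angle δ ≈ 0.879 rad (50.4°) between the endpoints. The total great-circle distance is δ·R ≈ 0.879 × 6371 ≈ 5603 km, so the target fraction is f = 2500/5603 ≈ 0.446.
Interpolate at f ≈ 0.446 with slerp weights a = sin((1−f)δ)/sin δ ≈ 0.607, b = sin(fδ)/sin δ ≈ 0.496.
p = a·p₁ + b·p₂ ≈ (-0.792, -0.579, -0.196); φ = arcsin(p_z) ≈ -11.32°, λ = atan2(p_y, p_x) ≈ -143.84°.

≈ 11°S, 144°W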